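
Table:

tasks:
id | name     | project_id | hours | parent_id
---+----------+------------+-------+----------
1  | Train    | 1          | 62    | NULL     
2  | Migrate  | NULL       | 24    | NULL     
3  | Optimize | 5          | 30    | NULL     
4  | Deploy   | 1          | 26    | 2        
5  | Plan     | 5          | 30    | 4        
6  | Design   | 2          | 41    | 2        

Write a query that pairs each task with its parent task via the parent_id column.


This is a self-join: tasks is joined to a second copy of itself, matching each row's parent_id to another row's id. Use LEFT JOIN so rows with parent_id=NULL are kept.
  - task 1 (Train): parent_id=NULL -> NULL
  - task 2 (Migrate): parent_id=NULL -> NULL
  - task 3 (Optimize): parent_id=NULL -> NULL
  - task 4 (Deploy): parent_id=2 -> Migrate
  - task 5 (Plan): parent_id=4 -> Deploy
  - task 6 (Design): parent_id=2 -> Migrate

SQL:
SELECT a.name AS item, b.name AS parent
FROM tasks a
LEFT JOIN tasks b ON a.parent_id = b.id

Result:
item     | parent 
---------+--------
Train    | NULL   
Migrate  | NULL   
Optimize | NULL   
Deploy   | Migrate
Plan     | Deploy 
Design   | Migrate


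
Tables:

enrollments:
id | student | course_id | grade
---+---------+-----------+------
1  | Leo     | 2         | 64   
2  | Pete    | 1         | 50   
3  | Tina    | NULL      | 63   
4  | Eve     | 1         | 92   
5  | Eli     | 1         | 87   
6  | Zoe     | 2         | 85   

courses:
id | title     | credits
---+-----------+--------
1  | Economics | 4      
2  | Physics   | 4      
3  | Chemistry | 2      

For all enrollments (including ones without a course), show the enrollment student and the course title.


LEFT JOIN keeps every row from enrollments (the left table); where course_id has no match in courses, the course columns become NULL. Walk through each enrollment:
  - enrollment 1 (Leo): course_id=2 -> matches Physics
  - enrollment 2 (Pete): course_id=1 -> matches Economics
  - enrollment 3 (Tina): course_id=NULL, no match -> kept with NULL
  - enrollment 4 (Eve): course_id=1 -> matches Economics
  - enrollment 5 (Eli): course_id=1 -> matches Economics
  - enrollment 6 (Zoe): course_id=2 -> matches Physics
All 6 rows appear; 1 has NULL course.

SQL:
SELECT a.student, b.title AS course
FROM enrollments a
LEFT JOIN courses b ON a.course_id = b.id

Result:
student | course   
--------+----------
Leo     | Physics  
Pete    | Economics
Tina    | NULL     
Eve     | Economics
Eli     | Economics
Zoe     | Physics  


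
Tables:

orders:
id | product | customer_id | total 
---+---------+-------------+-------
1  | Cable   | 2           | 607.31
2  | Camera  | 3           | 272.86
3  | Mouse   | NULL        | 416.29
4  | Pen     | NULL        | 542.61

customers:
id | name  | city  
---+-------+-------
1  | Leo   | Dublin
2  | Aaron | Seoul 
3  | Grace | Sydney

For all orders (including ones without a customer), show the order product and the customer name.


LEFT JOIN keeps every row from orders (the left table); where customer_id has no match in customers, the customer columns become NULL. Walk through each order:
  - order 1 (Cable): customer_id=2 -> matches Aaron
  - order 2 (Camera): customer_id=3 -> matches Grace
  - order 3 (Mouse): customer_id=NULL, no match -> kept with NULL
  - order 4 (Pen): customer_id=NULL, no match -> kept with NULL
All 4 rows appear; 2 have NULL customer.

SQL:
SELECT a.product, b.name AS customer
FROM orders a
LEFT JOIN customers b ON a.customer_id = b.id

Result:
product | customer
--------+---------
Cable   | Aaron   
Camera  | Grace   
Mouse   | NULL    
Pen     | NULL    


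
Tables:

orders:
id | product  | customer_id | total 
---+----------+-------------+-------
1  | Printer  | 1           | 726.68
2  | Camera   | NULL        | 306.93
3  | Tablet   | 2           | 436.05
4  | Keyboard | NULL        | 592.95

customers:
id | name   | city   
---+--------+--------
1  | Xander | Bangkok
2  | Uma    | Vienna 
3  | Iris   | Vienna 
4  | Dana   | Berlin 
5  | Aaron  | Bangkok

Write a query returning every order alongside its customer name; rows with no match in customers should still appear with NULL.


LEFT JOIN keeps every row from orders (the left table); where customer_id has no match in customers, the customer columns become NULL. Walk through each order:
  - order 1 (Printer): customer_id=1 -> matches Xander
  - order 2 (Camera): customer_id=NULL, no match -> kept with NULL
  - order 3 (Tablet): customer_id=2 -> matches Uma
  - order 4 (Keyboard): customer_id=NULL, no match -> kept with NULL
All 4 rows appear; 2 have NULL customer.

SQL:
SELECT a.product, b.name AS customer
FROM orders a
LEFT JOIN customers b ON a.customer_id = b.id

Result:
product  | customer
---------+---------
Printer  | Xander  
Camera   | NULL    
Tablet   | Uma     
Keyboard | NULL    


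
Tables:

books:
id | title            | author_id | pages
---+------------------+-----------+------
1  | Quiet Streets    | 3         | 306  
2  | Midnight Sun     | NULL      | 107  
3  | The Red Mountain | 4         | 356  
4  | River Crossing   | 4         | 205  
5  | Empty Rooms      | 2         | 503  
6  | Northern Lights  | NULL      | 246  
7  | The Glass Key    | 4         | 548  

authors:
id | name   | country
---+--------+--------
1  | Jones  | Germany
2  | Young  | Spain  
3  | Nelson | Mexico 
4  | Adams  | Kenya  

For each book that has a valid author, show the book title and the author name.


INNER JOIN keeps only books rows whose author_id matches an id in authors. Walk through each book:
  - book 1 (Quiet Streets): author_id=3 -> matches Nelson
  - book 2 (Midnight Sun): author_id=NULL, no match -> dropped
  - book 3 (The Red Mountain): author_id=4 -> matches Adams
  - book 4 (River Crossing): author_id=4 -> matches Adams
  - book 5 (Empty Rooms): author_id=2 -> matches Young
  - book 6 (Northern Lights): author_id=NULL, no match -> dropped
  - book 7 (The Glass Key): author_id=4 -> matches Adams
So 2 of 7 rows are dropped.

SQL:
SELECT a.title, b.name AS author
FROM books a
INNER JOIN authors b ON a.author_id = b.id

Result:
title            | author
-----------------+-------
Quiet Streets    | Nelson
The Red Mountain | Adams 
River Crossing   | Adams 
Empty Rooms      | Young 
The Glass Key    | Adams 


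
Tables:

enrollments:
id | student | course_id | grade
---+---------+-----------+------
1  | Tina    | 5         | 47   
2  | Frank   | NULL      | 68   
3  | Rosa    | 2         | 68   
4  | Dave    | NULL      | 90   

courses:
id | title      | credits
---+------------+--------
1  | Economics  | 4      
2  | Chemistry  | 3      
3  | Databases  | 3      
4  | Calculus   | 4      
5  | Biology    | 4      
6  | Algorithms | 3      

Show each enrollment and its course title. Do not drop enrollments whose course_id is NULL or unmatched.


LEFT JOIN keeps every row from enrollments (the left table); where course_id has no match in courses, the course columns become NULL. Walk through each enrollment:
  - enrollment 1 (Tina): course_id=5 -> matches Biology
  - enrollment 2 (Frank): course_id=NULL, no match -> kept with NULL
  - enrollment 3 (Rosa): course_id=2 -> matches Chemistry
  - enrollment 4 (Dave): course_id=NULL, no match -> kept with NULL
All 4 rows appear; 2 have NULL course.

SQL:
SELECT a.student, b.title AS course
FROM enrollments a
LEFT JOIN courses b ON a.course_id = b.id

Result:
student | course   
--------+----------
Tina    | Biology  
Frank   | NULL     
Rosa    | Chemistry
Dave    | NULL     


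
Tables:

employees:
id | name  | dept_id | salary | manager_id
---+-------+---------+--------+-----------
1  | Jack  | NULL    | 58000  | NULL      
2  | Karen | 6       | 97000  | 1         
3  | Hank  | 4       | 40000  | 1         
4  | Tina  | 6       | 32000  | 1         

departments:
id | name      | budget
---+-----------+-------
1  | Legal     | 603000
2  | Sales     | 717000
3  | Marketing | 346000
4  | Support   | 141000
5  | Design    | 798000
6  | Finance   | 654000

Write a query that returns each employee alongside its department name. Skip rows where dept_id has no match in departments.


INNER JOIN keeps only employees rows whose dept_id matches an id in departments. Walk through each employee:
  - employee 1 (Jack): dept_id=NULL, no match -> dropped
  - employee 2 (Karen): dept_id=6 -> matches Finance
  - employee 3 (Hank): dept_id=4 -> matches Support
  - employee 4 (Tina): dept_id=6 -> matches Finance
So 1 of 4 rows is dropped.

SQL:
SELECT a.name, b.name AS department
FROM employees a
INNER JOIN departments b ON a.dept_id = b.id

Result:
name  | department
------+-----------
Karen | Finance   
Hank  | Support   
Tina  | Finance   


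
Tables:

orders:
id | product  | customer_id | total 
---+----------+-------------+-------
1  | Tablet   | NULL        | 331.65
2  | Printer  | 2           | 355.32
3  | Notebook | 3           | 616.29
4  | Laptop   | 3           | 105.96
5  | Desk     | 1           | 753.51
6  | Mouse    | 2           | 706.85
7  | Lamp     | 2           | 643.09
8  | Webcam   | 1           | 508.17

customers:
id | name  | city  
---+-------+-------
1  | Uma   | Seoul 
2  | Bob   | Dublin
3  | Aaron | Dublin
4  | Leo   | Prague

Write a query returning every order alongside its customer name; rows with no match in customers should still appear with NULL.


LEFT JOIN keeps every row from orders (the left table); where customer_id has no match in customers, the customer columns become NULL. Walk through each order:
  - order 1 (Tablet): customer_id=NULL, no match -> kept with NULL
  - order 2 (Printer): customer_id=2 -> matches Bob
  - order 3 (Notebook): customer_id=3 -> matches Aaron
  - order 4 (Laptop): customer_id=3 -> matches Aaron
  - order 5 (Desk): customer_id=1 -> matches Uma
  - order 6 (Mouse): customer_id=2 -> matches Bob
  - order 7 (Lamp): customer_id=2 -> matches Bob
  - order 8 (Webcam): customer_id=1 -> matches Uma
All 8 rows appear; 1 has NULL customer.

SQL:
SELECT a.product, b.name AS customer
FROM orders a
LEFT JOIN customers b ON a.customer_id = b.id

Result:
product  | customer
---------+---------
Tablet   | NULL    
Printer  | Bob     
Notebook | Aaron   
Laptop   | Aaron   
Desk     | Uma     
Mouse    | Bob     
Lamp     | Bob     
Webcam   | Uma     


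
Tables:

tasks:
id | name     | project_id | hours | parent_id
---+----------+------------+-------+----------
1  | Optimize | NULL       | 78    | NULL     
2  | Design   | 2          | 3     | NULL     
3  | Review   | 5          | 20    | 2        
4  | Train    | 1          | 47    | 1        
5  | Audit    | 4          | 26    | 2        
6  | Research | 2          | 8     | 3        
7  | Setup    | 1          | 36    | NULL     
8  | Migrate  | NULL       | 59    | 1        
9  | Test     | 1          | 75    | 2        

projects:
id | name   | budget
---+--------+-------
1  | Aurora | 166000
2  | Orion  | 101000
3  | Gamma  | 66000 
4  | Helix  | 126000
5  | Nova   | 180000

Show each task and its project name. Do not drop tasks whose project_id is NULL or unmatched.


LEFT JOIN keeps every row from tasks (the left table); where project_id has no match in projects, the project columns become NULL. Walk through each task:
  - task 1 (Optimize): project_id=NULL, no match -> kept with NULL
  - task 2 (Design): project_id=2 -> matches Orion
  - task 3 (Review): project_id=5 -> matches Nova
  - task 4 (Train): project_id=1 -> matches Aurora
  - task 5 (Audit): project_id=4 -> matches Helix
  - task 6 (Research): project_id=2 -> matches Orion
  - task 7 (Setup): project_id=1 -> matches Aurora
  - task 8 (Migrate): project_id=NULL, no match -> kept with NULL
  - task 9 (Test): project_id=1 -> matches Aurora
All 9 rows appear; 2 have NULL project.

SQL:
SELECT a.name, b.name AS project
FROM tasks a
LEFT JOIN projects b ON a.project_id = b.id

Result:
name     | project
---------+--------
Optimize | NULL   
Design   | Orion  
Review   | Nova   
Train    | Aurora 
Audit    | Helix  
Research | Orion  
Setup    | Aurora 
Migrate  | NULL   
Test     | Aurora 


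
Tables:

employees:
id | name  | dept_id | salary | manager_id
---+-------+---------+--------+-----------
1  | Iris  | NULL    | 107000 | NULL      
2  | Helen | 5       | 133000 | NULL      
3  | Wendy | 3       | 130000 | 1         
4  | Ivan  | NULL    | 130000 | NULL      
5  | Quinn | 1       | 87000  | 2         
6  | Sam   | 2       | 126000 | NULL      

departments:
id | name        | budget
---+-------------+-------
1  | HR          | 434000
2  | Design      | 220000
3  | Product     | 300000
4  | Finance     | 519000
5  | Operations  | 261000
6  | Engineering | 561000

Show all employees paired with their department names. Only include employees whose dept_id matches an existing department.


INNER JOIN keeps only employees rows whose dept_id matches an id in departments. Walk through each employee:
  - employee 1 (Iris): dept_id=NULL, no match -> dropped
  - employee 2 (Helen): dept_id=5 -> matches Operations
  - employee 3 (Wendy): dept_id=3 -> matches Product
  - employee 4 (Ivan): dept_id=NULL, no match -> dropped
  - employee 5 (Quinn): dept_id=1 -> matches HR
  - employee 6 (Sam): dept_id=2 -> matches Design
So 2 of 6 rows are dropped.

SQL:
SELECT a.name, b.name AS department
FROM employees a
INNER JOIN departments b ON a.dept_id = b.id

Result:
name  | department
------+-----------
Helen | Operations
Wendy | Product   
Quinn | HR        
Sam   | Design    


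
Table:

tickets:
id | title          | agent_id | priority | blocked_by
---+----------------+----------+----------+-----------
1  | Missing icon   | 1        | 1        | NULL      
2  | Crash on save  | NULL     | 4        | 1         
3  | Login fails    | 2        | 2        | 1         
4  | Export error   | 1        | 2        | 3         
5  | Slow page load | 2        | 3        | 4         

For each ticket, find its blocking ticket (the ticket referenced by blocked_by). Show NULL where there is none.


This is a self-join: tickets is joined to a second copy of itself, matching each row's blocked_by to another row's id. Use LEFT JOIN so rows with blocked_by=NULL are kept.
  - ticket 1 (Missing icon): blocked_by=NULL -> NULL
  - ticket 2 (Crash on save): blocked_by=1 -> Missing icon
  - ticket 3 (Login fails): blocked_by=1 -> Missing icon
  - ticket 4 (Export error): blocked_by=3 -> Login fails
  - ticket 5 (Slow page load): blocked_by=4 -> Export error

SQL:
SELECT a.title AS item, b.title AS blocked_by
FROM tickets a
LEFT JOIN tickets b ON a.blocked_by = b.id

Result:
item           | blocked_by  
---------------+-------------
Missing icon   | NULL        
Crash on save  | Missing icon
Login fails    | Missing icon
Export error   | Login fails 
Slow page load | Export error


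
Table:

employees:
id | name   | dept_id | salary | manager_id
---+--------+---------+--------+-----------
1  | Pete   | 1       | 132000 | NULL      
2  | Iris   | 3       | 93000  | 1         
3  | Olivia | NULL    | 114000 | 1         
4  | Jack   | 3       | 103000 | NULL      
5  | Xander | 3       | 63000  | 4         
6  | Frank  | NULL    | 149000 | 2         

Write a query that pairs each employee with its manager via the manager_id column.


This is a self-join: employees is joined to a second copy of itself, matching each row's manager_id to another row's id. Use LEFT JOIN so rows with manager_id=NULL are kept.
  - employee 1 (Pete): manager_id=NULL -> NULL
  - employee 2 (Iris): manager_id=1 -> Pete
  - employee 3 (Olivia): manager_id=1 -> Pete
  - employee 4 (Jack): manager_id=NULL -> NULL
  - employee 5 (Xander): manager_id=4 -> Jack
  - employee 6 (Frank): manager_id=2 -> Iris

SQL:
SELECT a.name AS item, b.name AS manager
FROM employees a
LEFT JOIN employees b ON a.manager_id = b.id

Result:
item   | manager
-------+--------
Pete   | NULL   
Iris   | Pete   
Olivia | Pete   
Jack   | NULL   
Xander | Jack   
Frank  | Iris   


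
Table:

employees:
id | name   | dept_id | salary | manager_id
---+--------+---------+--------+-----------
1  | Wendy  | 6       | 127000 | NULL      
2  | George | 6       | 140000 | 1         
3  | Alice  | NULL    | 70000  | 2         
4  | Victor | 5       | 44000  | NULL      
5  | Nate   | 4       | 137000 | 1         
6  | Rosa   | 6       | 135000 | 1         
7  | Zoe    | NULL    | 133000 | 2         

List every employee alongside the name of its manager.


This is a self-join: employees is joined to a second copy of itself, matching each row's manager_id to another row's id. Use LEFT JOIN so rows with manager_id=NULL are kept.
  - employee 1 (Wendy): manager_id=NULL -> NULL
  - employee 2 (George): manager_id=1 -> Wendy
  - employee 3 (Alice): manager_id=2 -> George
  - employee 4 (Victor): manager_id=NULL -> NULL
  - employee 5 (Nate): manager_id=1 -> Wendy
  - employee 6 (Rosa): manager_id=1 -> Wendy
  - employee 7 (Zoe): manager_id=2 -> George

SQL:
SELECT a.name AS item, b.name AS manager
FROM employees a
LEFT JOIN employees b ON a.manager_id = b.id

Result:
item   | manager
-------+--------
Wendy  | NULL   
George | Wendy  
Alice  | George 
Victor | NULL   
Nate   | Wendy  
Rosa   | Wendy  
Zoe    | George 


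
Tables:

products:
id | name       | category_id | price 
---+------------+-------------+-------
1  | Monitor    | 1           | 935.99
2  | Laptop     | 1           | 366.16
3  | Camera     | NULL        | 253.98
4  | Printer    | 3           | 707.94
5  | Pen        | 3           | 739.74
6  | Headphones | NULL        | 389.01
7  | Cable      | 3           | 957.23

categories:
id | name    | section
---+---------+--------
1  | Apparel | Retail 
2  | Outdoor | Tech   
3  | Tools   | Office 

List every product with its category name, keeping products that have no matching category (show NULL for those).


LEFT JOIN keeps every row from products (the left table); where category_id has no match in categories, the category columns become NULL. Walk through each product:
  - product 1 (Monitor): category_id=1 -> matches Apparel
  - product 2 (Laptop): category_id=1 -> matches Apparel
  - product 3 (Camera): category_id=NULL, no match -> kept with NULL
  - product 4 (Printer): category_id=3 -> matches Tools
  - product 5 (Pen): category_id=3 -> matches Tools
  - product 6 (Headphones): category_id=NULL, no match -> kept with NULL
  - product 7 (Cable): category_id=3 -> matches Tools
All 7 rows appear; 2 have NULL category.

SQL:
SELECT a.name, b.name AS category
FROM products a
LEFT JOIN categories b ON a.category_id = b.id

Result:
name       | category
-----------+---------
Monitor    | Apparel 
Laptop     | Apparel 
Camera     | NULL    
Printer    | Tools   
Pen        | Tools   
Headphones | NULL    
Cable      | Tools   


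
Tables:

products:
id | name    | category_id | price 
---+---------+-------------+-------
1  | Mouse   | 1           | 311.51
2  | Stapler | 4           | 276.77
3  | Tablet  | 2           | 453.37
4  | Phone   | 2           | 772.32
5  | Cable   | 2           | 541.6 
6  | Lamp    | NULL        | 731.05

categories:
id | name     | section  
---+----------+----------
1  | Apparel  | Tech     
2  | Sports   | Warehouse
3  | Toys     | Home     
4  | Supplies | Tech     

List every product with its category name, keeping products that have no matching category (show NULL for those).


LEFT JOIN keeps every row from products (the left table); where category_id has no match in categories, the category columns become NULL. Walk through each product:
  - product 1 (Mouse): category_id=1 -> matches Apparel
  - product 2 (Stapler): category_id=4 -> matches Supplies
  - product 3 (Tablet): category_id=2 -> matches Sports
  - product 4 (Phone): category_id=2 -> matches Sports
  - product 5 (Cable): category_id=2 -> matches Sports
  - product 6 (Lamp): category_id=NULL, no match -> kept with NULL
All 6 rows appear; 1 has NULL category.

SQL:
SELECT a.name, b.name AS category
FROM products a
LEFT JOIN categories b ON a.category_id = b.id

Result:
name    | category
--------+---------
Mouse   | Apparel 
Stapler | Supplies
Tablet  | Sports  
Phone   | Sports  
Cable   | Sports  
Lamp    | NULL    


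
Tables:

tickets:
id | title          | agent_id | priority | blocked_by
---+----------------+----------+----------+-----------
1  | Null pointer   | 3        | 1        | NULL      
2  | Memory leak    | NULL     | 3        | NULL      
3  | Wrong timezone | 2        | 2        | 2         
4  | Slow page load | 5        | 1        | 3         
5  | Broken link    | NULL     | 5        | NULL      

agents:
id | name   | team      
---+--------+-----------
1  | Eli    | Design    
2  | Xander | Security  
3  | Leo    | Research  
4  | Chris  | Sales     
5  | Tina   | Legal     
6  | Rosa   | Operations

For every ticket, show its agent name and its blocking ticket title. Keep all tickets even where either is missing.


Two LEFT JOINs from the same base table tickets: one to agents via agent_id, one to tickets itself via blocked_by. Both are LEFT so every ticket is preserved.
Match against agents:
  - ticket 1 (Null pointer): agent_id=3 -> matches Leo
  - ticket 2 (Memory leak): agent_id=NULL, no match -> kept with NULL
  - ticket 3 (Wrong timezone): agent_id=2 -> matches Xander
  - ticket 4 (Slow page load): agent_id=5 -> matches Tina
  - ticket 5 (Broken link): agent_id=NULL, no match -> kept with NULL
Match against tickets (self):
  - ticket 1 (Null pointer): blocked_by=NULL -> NULL
  - ticket 2 (Memory leak): blocked_by=NULL -> NULL
  - ticket 3 (Wrong timezone): blocked_by=2 -> Memory leak
  - ticket 4 (Slow page load): blocked_by=3 -> Wrong timezone
  - ticket 5 (Broken link): blocked_by=NULL -> NULL

SQL:
SELECT a.title, b.name AS agent, c.title AS blocked_by
FROM tickets a
LEFT JOIN agents b ON a.agent_id = b.id
LEFT JOIN tickets c ON a.blocked_by = c.id

Result:
title          | agent  | blocked_by    
---------------+--------+---------------
Null pointer   | Leo    | NULL          
Memory leak    | NULL   | NULL          
Wrong timezone | Xander | Memory leak   
Slow page load | Tina   | Wrong timezone
Broken link    | NULL   | NULL          


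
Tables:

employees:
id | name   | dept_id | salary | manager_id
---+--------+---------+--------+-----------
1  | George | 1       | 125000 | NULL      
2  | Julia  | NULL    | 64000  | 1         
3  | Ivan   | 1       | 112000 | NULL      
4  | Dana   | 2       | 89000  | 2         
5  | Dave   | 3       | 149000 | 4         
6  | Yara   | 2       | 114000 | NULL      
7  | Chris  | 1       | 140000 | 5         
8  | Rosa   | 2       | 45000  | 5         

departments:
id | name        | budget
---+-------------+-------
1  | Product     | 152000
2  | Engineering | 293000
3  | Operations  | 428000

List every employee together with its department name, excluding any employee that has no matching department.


INNER JOIN keeps only employees rows whose dept_id matches an id in departments. Walk through each employee:
  - employee 1 (George): dept_id=1 -> matches Product
  - employee 2 (Julia): dept_id=NULL, no match -> dropped
  - employee 3 (Ivan): dept_id=1 -> matches Product
  - employee 4 (Dana): dept_id=2 -> matches Engineering
  - employee 5 (Dave): dept_id=3 -> matches Operations
  - employee 6 (Yara): dept_id=2 -> matches Engineering
  - employee 7 (Chris): dept_id=1 -> matches Product
  - employee 8 (Rosa): dept_id=2 -> matches Engineering
So 1 of 8 rows is dropped.

SQL:
SELECT a.name, b.name AS department
FROM employees a
INNER JOIN departments b ON a.dept_id = b.id

Result:
name   | department 
-------+------------
George | Product    
Ivan   | Product    
Dana   | Engineering
Dave   | Operations 
Yara   | Engineering
Chris  | Product    
Rosa   | Engineering


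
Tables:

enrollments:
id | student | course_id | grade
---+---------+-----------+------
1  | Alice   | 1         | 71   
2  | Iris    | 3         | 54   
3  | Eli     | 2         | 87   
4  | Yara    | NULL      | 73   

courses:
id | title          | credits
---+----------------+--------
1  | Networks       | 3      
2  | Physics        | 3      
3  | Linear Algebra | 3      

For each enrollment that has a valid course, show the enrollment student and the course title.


INNER JOIN keeps only enrollments rows whose course_id matches an id in courses. Walk through each enrollment:
  - enrollment 1 (Alice): course_id=1 -> matches Networks
  - enrollment 2 (Iris): course_id=3 -> matches Linear Algebra
  - enrollment 3 (Eli): course_id=2 -> matches Physics
  - enrollment 4 (Yara): course_id=NULL, no match -> dropped
So 1 of 4 rows is dropped.

SQL:
SELECT a.student, b.title AS course
FROM enrollments a
INNER JOIN courses b ON a.course_id = b.id

Result:
student | course        
--------+---------------
Alice   | Networks      
Iris    | Linear Algebra
Eli     | Physics       


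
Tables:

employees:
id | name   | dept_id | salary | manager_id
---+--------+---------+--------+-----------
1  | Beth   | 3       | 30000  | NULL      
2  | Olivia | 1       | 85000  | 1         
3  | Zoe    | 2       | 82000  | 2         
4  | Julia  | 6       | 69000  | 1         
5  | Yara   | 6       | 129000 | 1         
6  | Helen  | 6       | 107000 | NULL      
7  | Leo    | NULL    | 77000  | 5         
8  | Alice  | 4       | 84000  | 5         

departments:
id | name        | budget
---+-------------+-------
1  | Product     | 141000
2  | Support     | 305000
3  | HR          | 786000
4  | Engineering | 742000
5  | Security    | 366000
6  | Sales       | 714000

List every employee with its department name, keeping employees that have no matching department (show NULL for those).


LEFT JOIN keeps every row from employees (the left table); where dept_id has no match in departments, the department columns become NULL. Walk through each employee:
  - employee 1 (Beth): dept_id=3 -> matches HR
  - employee 2 (Olivia): dept_id=1 -> matches Product
  - employee 3 (Zoe): dept_id=2 -> matches Support
  - employee 4 (Julia): dept_id=6 -> matches Sales
  - employee 5 (Yara): dept_id=6 -> matches Sales
  - employee 6 (Helen): dept_id=6 -> matches Sales
  - employee 7 (Leo): dept_id=NULL, no match -> kept with NULL
  - employee 8 (Alice): dept_id=4 -> matches Engineering
All 8 rows appear; 1 has NULL department.

SQL:
SELECT a.name, b.name AS department
FROM employees a
LEFT JOIN departments b ON a.dept_id = b.id

Result:
name   | department 
-------+------------
Beth   | HR         
Olivia | Product    
Zoe    | Support    
Julia  | Sales      
Yara   | Sales      
Helen  | Sales      
Leo    | NULL       
Alice  | Engineering


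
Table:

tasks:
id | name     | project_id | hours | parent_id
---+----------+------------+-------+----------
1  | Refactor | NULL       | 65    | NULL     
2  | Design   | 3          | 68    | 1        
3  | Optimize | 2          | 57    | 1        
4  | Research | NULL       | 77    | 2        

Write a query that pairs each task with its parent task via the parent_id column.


This is a self-join: tasks is joined to a second copy of itself, matching each row's parent_id to another row's id. Use LEFT JOIN so rows with parent_id=NULL are kept.
  - task 1 (Refactor): parent_id=NULL -> NULL
  - task 2 (Design): parent_id=1 -> Refactor
  - task 3 (Optimize): parent_id=1 -> Refactor
  - task 4 (Research): parent_id=2 -> Design

SQL:
SELECT a.name AS item, b.name AS parent
FROM tasks a
LEFT JOIN tasks b ON a.parent_id = b.id

Result:
item     | parent  
---------+---------
Refactor | NULL    
Design   | Refactor
Optimize | Refactor
Research | Design  


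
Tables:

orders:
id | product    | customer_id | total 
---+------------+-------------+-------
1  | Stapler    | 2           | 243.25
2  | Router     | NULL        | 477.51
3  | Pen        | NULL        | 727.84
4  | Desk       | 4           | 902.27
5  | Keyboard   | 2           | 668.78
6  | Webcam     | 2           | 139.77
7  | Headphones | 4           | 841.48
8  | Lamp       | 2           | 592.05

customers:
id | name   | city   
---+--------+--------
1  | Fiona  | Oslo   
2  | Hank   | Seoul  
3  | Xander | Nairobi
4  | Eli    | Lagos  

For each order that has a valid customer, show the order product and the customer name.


INNER JOIN keeps only orders rows whose customer_id matches an id in customers. Walk through each order:
  - order 1 (Stapler): customer_id=2 -> matches Hank
  - order 2 (Router): customer_id=NULL, no match -> dropped
  - order 3 (Pen): customer_id=NULL, no match -> dropped
  - order 4 (Desk): customer_id=4 -> matches Eli
  - order 5 (Keyboard): customer_id=2 -> matches Hank
  - order 6 (Webcam): customer_id=2 -> matches Hank
  - order 7 (Headphones): customer_id=4 -> matches Eli
  - order 8 (Lamp): customer_id=2 -> matches Hank
So 2 of 8 rows are dropped.

SQL:
SELECT a.product, b.name AS customer
FROM orders a
INNER JOIN customers b ON a.customer_id = b.id

Result:
product    | customer
-----------+---------
Stapler    | Hank    
Desk       | Eli     
Keyboard   | Hank    
Webcam     | Hank    
Headphones | Eli     
Lamp       | Hank    


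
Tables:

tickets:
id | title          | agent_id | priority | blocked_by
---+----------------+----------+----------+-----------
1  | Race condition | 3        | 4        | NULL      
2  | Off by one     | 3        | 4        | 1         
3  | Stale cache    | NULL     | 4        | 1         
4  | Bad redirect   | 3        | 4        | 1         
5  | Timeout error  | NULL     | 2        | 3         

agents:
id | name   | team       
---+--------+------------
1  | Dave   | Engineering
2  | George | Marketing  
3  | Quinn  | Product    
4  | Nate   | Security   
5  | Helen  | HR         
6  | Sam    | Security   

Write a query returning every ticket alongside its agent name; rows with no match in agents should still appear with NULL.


LEFT JOIN keeps every row from tickets (the left table); where agent_id has no match in agents, the agent columns become NULL. Walk through each ticket:
  - ticket 1 (Race condition): agent_id=3 -> matches Quinn
  - ticket 2 (Off by one): agent_id=3 -> matches Quinn
  - ticket 3 (Stale cache): agent_id=NULL, no match -> kept with NULL
  - ticket 4 (Bad redirect): agent_id=3 -> matches Quinn
  - ticket 5 (Timeout error): agent_id=NULL, no match -> kept with NULL
All 5 rows appear; 2 have NULL agent.

SQL:
SELECT a.title, b.name AS agent
FROM tickets a
LEFT JOIN agents b ON a.agent_id = b.id

Result:
title          | agent
---------------+------
Race condition | Quinn
Off by one     | Quinn
Stale cache    | NULL 
Bad redirect   | Quinn
Timeout error  | NULL 


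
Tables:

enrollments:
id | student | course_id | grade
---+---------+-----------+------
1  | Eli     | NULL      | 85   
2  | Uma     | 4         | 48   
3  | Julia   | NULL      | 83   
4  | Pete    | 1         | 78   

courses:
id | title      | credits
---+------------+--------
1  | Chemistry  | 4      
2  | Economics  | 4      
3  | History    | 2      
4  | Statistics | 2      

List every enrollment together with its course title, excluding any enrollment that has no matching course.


INNER JOIN keeps only enrollments rows whose course_id matches an id in courses. Walk through each enrollment:
  - enrollment 1 (Eli): course_id=NULL, no match -> dropped
  - enrollment 2 (Uma): course_id=4 -> matches Statistics
  - enrollment 3 (Julia): course_id=NULL, no match -> dropped
  - enrollment 4 (Pete): course_id=1 -> matches Chemistry
So 2 of 4 rows are dropped.

SQL:
SELECT a.student, b.title AS course
FROM enrollments a
INNER JOIN courses b ON a.course_id = b.id

Result:
student | course    
--------+-----------
Uma     | Statistics
Pete    | Chemistry 


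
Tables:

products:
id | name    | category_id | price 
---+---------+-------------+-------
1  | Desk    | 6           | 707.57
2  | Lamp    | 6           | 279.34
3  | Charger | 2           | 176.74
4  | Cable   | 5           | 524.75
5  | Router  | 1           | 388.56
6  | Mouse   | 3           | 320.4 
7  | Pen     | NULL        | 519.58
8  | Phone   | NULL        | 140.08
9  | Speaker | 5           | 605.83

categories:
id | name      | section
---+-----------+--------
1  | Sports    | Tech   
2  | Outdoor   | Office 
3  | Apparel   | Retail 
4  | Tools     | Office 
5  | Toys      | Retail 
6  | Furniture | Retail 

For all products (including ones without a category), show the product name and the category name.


LEFT JOIN keeps every row from products (the left table); where category_id has no match in categories, the category columns become NULL. Walk through each product:
  - product 1 (Desk): category_id=6 -> matches Furniture
  - product 2 (Lamp): category_id=6 -> matches Furniture
  - product 3 (Charger): category_id=2 -> matches Outdoor
  - product 4 (Cable): category_id=5 -> matches Toys
  - product 5 (Router): category_id=1 -> matches Sports
  - product 6 (Mouse): category_id=3 -> matches Apparel
  - product 7 (Pen): category_id=NULL, no match -> kept with NULL
  - product 8 (Phone): category_id=NULL, no match -> kept with NULL
  - product 9 (Speaker): category_id=5 -> matches Toys
All 9 rows appear; 2 have NULL category.

SQL:
SELECT a.name, b.name AS category
FROM products a
LEFT JOIN categories b ON a.category_id = b.id

Result:
name    | category 
--------+----------
Desk    | Furniture
Lamp    | Furniture
Charger | Outdoor  
Cable   | Toys     
Router  | Sports   
Mouse   | Apparel  
Pen     | NULL     
Phone   | NULL     
Speaker | Toys     


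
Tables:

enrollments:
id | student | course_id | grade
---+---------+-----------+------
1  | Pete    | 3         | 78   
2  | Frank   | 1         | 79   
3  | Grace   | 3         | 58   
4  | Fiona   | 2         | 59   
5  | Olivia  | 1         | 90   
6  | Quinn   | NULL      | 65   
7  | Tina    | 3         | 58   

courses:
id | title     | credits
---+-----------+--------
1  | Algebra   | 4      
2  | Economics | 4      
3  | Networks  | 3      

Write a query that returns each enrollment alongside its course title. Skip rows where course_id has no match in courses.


INNER JOIN keeps only enrollments rows whose course_id matches an id in courses. Walk through each enrollment:
  - enrollment 1 (Pete): course_id=3 -> matches Networks
  - enrollment 2 (Frank): course_id=1 -> matches Algebra
  - enrollment 3 (Grace): course_id=3 -> matches Networks
  - enrollment 4 (Fiona): course_id=2 -> matches Economics
  - enrollment 5 (Olivia): course_id=1 -> matches Algebra
  - enrollment 6 (Quinn): course_id=NULL, no match -> dropped
  - enrollment 7 (Tina): course_id=3 -> matches Networks
So 1 of 7 rows is dropped.

SQL:
SELECT a.student, b.title AS course
FROM enrollments a
INNER JOIN courses b ON a.course_id = b.id

Result:
student | course   
--------+----------
Pete    | Networks 
Frank   | Algebra  
Grace   | Networks 
Fiona   | Economics
Olivia  | Algebra  
Tina    | Networks 


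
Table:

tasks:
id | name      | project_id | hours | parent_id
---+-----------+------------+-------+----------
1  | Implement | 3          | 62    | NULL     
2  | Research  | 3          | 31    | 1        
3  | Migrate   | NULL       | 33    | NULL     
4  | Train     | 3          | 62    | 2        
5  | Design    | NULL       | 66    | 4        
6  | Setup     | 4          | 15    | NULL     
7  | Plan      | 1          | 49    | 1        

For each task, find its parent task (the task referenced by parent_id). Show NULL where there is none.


This is a self-join: tasks is joined to a second copy of itself, matching each row's parent_id to another row's id. Use LEFT JOIN so rows with parent_id=NULL are kept.
  - task 1 (Implement): parent_id=NULL -> NULL
  - task 2 (Research): parent_id=1 -> Implement
  - task 3 (Migrate): parent_id=NULL -> NULL
  - task 4 (Train): parent_id=2 -> Research
  - task 5 (Design): parent_id=4 -> Train
  - task 6 (Setup): parent_id=NULL -> NULL
  - task 7 (Plan): parent_id=1 -> Implement

SQL:
SELECT a.name AS item, b.name AS parent
FROM tasks a
LEFT JOIN tasks b ON a.parent_id = b.id

Result:
item      | parent   
----------+----------
Implement | NULL     
Research  | Implement
Migrate   | NULL     
Train     | Research 
Design    | Train    
Setup     | NULL     
Plan      | Implement


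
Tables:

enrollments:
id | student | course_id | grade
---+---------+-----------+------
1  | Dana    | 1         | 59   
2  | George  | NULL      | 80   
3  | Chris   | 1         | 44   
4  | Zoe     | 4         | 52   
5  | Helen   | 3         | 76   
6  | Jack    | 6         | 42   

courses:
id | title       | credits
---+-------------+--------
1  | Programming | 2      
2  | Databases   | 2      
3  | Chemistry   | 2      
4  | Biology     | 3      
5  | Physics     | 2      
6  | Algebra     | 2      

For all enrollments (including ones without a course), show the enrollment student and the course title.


LEFT JOIN keeps every row from enrollments (the left table); where course_id has no match in courses, the course columns become NULL. Walk through each enrollment:
  - enrollment 1 (Dana): course_id=1 -> matches Programming
  - enrollment 2 (George): course_id=NULL, no match -> kept with NULL
  - enrollment 3 (Chris): course_id=1 -> matches Programming
  - enrollment 4 (Zoe): course_id=4 -> matches Biology
  - enrollment 5 (Helen): course_id=3 -> matches Chemistry
  - enrollment 6 (Jack): course_id=6 -> matches Algebra
All 6 rows appear; 1 has NULL course.

SQL:
SELECT a.student, b.title AS course
FROM enrollments a
LEFT JOIN courses b ON a.course_id = b.id

Result:
student | course     
--------+------------
Dana    | Programming
George  | NULL       
Chris   | Programming
Zoe     | Biology    
Helen   | Chemistry  
Jack    | Algebra    


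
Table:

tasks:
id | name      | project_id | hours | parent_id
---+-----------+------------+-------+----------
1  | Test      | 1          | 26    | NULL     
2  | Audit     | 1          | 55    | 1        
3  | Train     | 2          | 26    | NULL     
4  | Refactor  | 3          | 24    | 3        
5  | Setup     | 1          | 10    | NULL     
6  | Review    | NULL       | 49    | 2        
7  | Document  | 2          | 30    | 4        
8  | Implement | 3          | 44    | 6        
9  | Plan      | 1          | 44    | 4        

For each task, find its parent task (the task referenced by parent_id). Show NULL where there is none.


This is a self-join: tasks is joined to a second copy of itself, matching each row's parent_id to another row's id. Use LEFT JOIN so rows with parent_id=NULL are kept.
  - task 1 (Test): parent_id=NULL -> NULL
  - task 2 (Audit): parent_id=1 -> Test
  - task 3 (Train): parent_id=NULL -> NULL
  - task 4 (Refactor): parent_id=3 -> Train
  - task 5 (Setup): parent_id=NULL -> NULL
  - task 6 (Review): parent_id=2 -> Audit
  - task 7 (Document): parent_id=4 -> Refactor
  - task 8 (Implement): parent_id=6 -> Review
  - task 9 (Plan): parent_id=4 -> Refactor

SQL:
SELECT a.name AS item, b.name AS parent
FROM tasks a
LEFT JOIN tasks b ON a.parent_id = b.id

Result:
item      | parent  
----------+---------
Test      | NULL    
Audit     | Test    
Train     | NULL    
Refactor  | Train   
Setup     | NULL    
Review    | Audit   
Document  | Refactor
Implement | Review  
Plan      | Refactor


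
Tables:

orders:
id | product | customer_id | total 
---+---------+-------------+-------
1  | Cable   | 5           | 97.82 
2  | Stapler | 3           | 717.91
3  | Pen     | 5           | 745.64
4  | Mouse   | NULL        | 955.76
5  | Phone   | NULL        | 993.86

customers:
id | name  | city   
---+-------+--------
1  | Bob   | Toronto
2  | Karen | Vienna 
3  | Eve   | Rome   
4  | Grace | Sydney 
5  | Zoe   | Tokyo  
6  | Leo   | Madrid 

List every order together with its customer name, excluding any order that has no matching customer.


INNER JOIN keeps only orders rows whose customer_id matches an id in customers. Walk through each order:
  - order 1 (Cable): customer_id=5 -> matches Zoe
  - order 2 (Stapler): customer_id=3 -> matches Eve
  - order 3 (Pen): customer_id=5 -> matches Zoe
  - order 4 (Mouse): customer_id=NULL, no match -> dropped
  - order 5 (Phone): customer_id=NULL, no match -> dropped
So 2 of 5 rows are dropped.

SQL:
SELECT a.product, b.name AS customer
FROM orders a
INNER JOIN customers b ON a.customer_id = b.id

Result:
product | customer
--------+---------
Cable   | Zoe     
Stapler | Eve     
Pen     | Zoe     


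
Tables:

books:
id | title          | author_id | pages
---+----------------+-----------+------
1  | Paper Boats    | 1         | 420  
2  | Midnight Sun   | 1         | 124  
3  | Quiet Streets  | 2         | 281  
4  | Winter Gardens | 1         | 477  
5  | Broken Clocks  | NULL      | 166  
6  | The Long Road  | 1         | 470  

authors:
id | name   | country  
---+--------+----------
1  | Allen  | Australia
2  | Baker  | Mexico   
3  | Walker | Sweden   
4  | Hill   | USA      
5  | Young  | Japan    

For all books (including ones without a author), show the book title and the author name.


LEFT JOIN keeps every row from books (the left table); where author_id has no match in authors, the author columns become NULL. Walk through each book:
  - book 1 (Paper Boats): author_id=1 -> matches Allen
  - book 2 (Midnight Sun): author_id=1 -> matches Allen
  - book 3 (Quiet Streets): author_id=2 -> matches Baker
  - book 4 (Winter Gardens): author_id=1 -> matches Allen
  - book 5 (Broken Clocks): author_id=NULL, no match -> kept with NULL
  - book 6 (The Long Road): author_id=1 -> matches Allen
All 6 rows appear; 1 has NULL author.

SQL:
SELECT a.title, b.name AS author
FROM books a
LEFT JOIN authors b ON a.author_id = b.id

Result:
title          | author
---------------+-------
Paper Boats    | Allen 
Midnight Sun   | Allen 
Quiet Streets  | Baker 
Winter Gardens | Allen 
Broken Clocks  | NULL  
The Long Road  | Allen 
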